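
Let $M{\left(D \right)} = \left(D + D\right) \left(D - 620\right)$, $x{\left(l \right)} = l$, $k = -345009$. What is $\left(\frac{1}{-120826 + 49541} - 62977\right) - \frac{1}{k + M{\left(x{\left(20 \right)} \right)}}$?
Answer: $- \frac{1656597803341729}{26304806565} \approx -62977.0$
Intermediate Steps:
$M{\left(D \right)} = 2 D \left(-620 + D\right)$
$\left(\frac{1}{-120826 + 49541} - 62977\right) - \frac{1}{k + M{\left(x{\left(20 \right)} \right)}} = \left(\frac{1}{-120826 + 49541} - 62977\right) - \frac{1}{-345009 + 2 \cdot 20 \left(-620 + 20\right)} = \left(\frac{1}{-71285} - 62977\right) - \frac{1}{-345009 + 2 \cdot 20 \left(-600\right)} = \left(- \frac{1}{71285} - 62977\right) - \frac{1}{-345009 - 24000} = - \frac{4489315446}{71285} - \frac{1}{-369009} = - \frac{4489315446}{71285} - - \frac{1}{369009} = - \frac{4489315446}{71285} + \frac{1}{369009} = - \frac{1656597803341729}{26304806565}$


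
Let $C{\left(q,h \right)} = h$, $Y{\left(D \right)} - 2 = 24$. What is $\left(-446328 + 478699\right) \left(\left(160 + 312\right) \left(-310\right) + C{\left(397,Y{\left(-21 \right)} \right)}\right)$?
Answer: $-4735683074$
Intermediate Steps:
$Y{\left(D \right)} = 26$ ($Y{\left(D \right)} = 2 + 24 = 26$)
$\left(-446328 + 478699\right) \left(\left(160 + 312\right) \left(-310\right) + C{\left(397,Y{\left(-21 \right)} \right)}\right) = \left(-446328 + 478699\right) \left(\left(160 + 312\right) \left(-310\right) + 26\right) = 32371 \left(472 \left(-310\right) + 26\right) = 32371 \left(-146320 + 26\right) = 32371 \left(-146294\right) = -4735683074$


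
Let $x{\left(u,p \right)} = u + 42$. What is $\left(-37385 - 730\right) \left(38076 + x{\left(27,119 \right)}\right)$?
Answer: $-1453896675$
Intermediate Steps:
$x{\left(u,p \right)} = 42 + u$
$\left(-37385 - 730\right) \left(38076 + x{\left(27,119 \right)}\right) = \left(-37385 - 730\right) \left(38076 + \left(42 + 27\right)\right) = - 38115 \left(38076 + 69\right) = \left(-38115\right) 38145 = -1453896675$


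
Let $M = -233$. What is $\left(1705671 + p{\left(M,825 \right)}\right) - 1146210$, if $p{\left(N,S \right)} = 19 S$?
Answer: $575136$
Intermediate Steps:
$\left(1705671 + p{\left(M,825 \right)}\right) - 1146210 = \left(1705671 + 19 \cdot 825\right) - 1146210 = \left(1705671 + 15675\right) - 1146210 = 1721346 - 1146210 = 575136$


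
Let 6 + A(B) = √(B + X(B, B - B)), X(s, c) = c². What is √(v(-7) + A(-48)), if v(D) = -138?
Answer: 2*√(-36 + I*√3) ≈ 0.28859 + 12.003*I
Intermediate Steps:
A(B) = -6 + √B (A(B) = -6 + √(B + (B - B)²) = -6 + √(B + 0²) = -6 + √(B + 0) = -6 + √B)
√(v(-7) + A(-48)) = √(-138 + (-6 + √(-48))) = √(-138 + (-6 + 4*I*√3)) = √(-144 + 4*I*√3)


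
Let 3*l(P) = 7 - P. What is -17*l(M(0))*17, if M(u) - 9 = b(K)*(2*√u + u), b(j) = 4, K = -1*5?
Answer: 578/3 ≈ 192.67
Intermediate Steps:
K = -5
M(u) = 9 + 4*u + 8*√u (M(u) = 9 + 4*(2*√u + u) = 9 + 4*(u + 2*√u) = 9 + (4*u + 8*√u) = 9 + 4*u + 8*√u)
l(P) = 7/3 - P/3 (l(P) = (7 - P)/3 = 7/3 - P/3)
-17*l(M(0))*17 = -17*(7/3 - (9 + 4*0 + 8*√0)/3)*17 = -17*(7/3 - (9 + 0 + 8*0)/3)*17 = -17*(7/3 - (9 + 0 + 0)/3)*17 = -17*(7/3 - ⅓*9)*17 = -17*(7/3 - 3)*17 = -17*(-⅔)*17 = (34/3)*17 = 578/3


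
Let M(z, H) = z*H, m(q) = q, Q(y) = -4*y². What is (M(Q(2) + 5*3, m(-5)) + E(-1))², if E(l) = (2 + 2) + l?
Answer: 64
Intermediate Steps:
M(z, H) = H*z
E(l) = 4 + l
(M(Q(2) + 5*3, m(-5)) + E(-1))² = (-5*(-4*2² + 5*3) + (4 - 1))² = (-5*(-4*4 + 15) + 3)² = (-5*(-16 + 15) + 3)² = (-5*(-1) + 3)² = (5 + 3)² = 8² = 64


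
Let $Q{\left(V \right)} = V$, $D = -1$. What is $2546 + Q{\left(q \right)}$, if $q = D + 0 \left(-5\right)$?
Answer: $2545$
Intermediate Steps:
$q = -1$ ($q = -1 + 0 \left(-5\right) = -1 + 0 = -1$)
$2546 + Q{\left(q \right)} = 2546 - 1 = 2545$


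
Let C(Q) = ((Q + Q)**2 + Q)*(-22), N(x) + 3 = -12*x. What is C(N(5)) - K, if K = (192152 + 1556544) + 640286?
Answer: -2736868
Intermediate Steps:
N(x) = -3 - 12*x
K = 2388982 (K = 1748696 + 640286 = 2388982)
C(Q) = -88*Q**2 - 22*Q (C(Q) = ((2*Q)**2 + Q)*(-22) = (4*Q**2 + Q)*(-22) = (Q + 4*Q**2)*(-22) = -88*Q**2 - 22*Q)
C(N(5)) - K = -22*(-3 - 12*5)*(1 + 4*(-3 - 12*5)) - 1*2388982 = -22*(-3 - 60)*(1 + 4*(-3 - 60)) - 2388982 = -22*(-63)*(1 + 4*(-63)) - 2388982 = -22*(-63)*(1 - 252) - 2388982 = -22*(-63)*(-251) - 2388982 = -347886 - 2388982 = -2736868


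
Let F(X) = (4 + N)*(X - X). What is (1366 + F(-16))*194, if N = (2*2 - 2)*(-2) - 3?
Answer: 265004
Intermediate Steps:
N = -7 (N = (4 - 2)*(-2) - 3 = 2*(-2) - 3 = -4 - 3 = -7)
F(X) = 0 (F(X) = (4 - 7)*(X - X) = -3*0 = 0)
(1366 + F(-16))*194 = (1366 + 0)*194 = 1366*194 = 265004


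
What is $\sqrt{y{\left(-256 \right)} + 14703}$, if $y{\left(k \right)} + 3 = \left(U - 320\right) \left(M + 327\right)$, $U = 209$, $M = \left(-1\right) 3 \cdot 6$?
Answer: $i \sqrt{19599} \approx 140.0 i$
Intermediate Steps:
$M = -18$ ($M = \left(-3\right) 6 = -18$)
$y{\left(k \right)} = -34302$ ($y{\left(k \right)} = -3 + \left(209 - 320\right) \left(-18 + 327\right) = -3 - 34299 = -34302$)
$\sqrt{y{\left(-256 \right)} + 14703} = \sqrt{-34302 + 14703} = \sqrt{-19599} = i \sqrt{19599}$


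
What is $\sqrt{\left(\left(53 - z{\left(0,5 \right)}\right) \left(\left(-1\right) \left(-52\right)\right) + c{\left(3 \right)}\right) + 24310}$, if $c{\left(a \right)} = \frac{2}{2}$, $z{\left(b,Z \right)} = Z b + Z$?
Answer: $\sqrt{26807} \approx 163.73$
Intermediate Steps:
$z{\left(b,Z \right)} = Z + Z b$
$c{\left(a \right)} = 1$ ($c{\left(a \right)} = 2 \cdot \frac{1}{2} = 1$)
$\sqrt{\left(\left(53 - z{\left(0,5 \right)}\right) \left(\left(-1\right) \left(-52\right)\right) + c{\left(3 \right)}\right) + 24310} = \sqrt{\left(\left(53 - 5 \left(1 + 0\right)\right) \left(\left(-1\right) \left(-52\right)\right) + 1\right) + 24310} = \sqrt{\left(\left(53 - 5 \cdot 1\right) 52 + 1\right) + 24310} = \sqrt{\left(\left(53 - 5\right) 52 + 1\right) + 24310} = \sqrt{\left(48 \cdot 52 + 1\right) + 24310} = \sqrt{\left(2496 + 1\right) + 24310} = \sqrt{2497 + 24310} = \sqrt{26807}$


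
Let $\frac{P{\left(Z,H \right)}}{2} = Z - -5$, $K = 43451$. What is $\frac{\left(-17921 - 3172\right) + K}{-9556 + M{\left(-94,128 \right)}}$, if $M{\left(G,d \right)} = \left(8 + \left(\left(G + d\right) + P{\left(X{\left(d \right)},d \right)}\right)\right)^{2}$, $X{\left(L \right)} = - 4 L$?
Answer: $\frac{1597}{66802} \approx 0.023906$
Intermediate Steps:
$P{\left(Z,H \right)} = 10 + 2 Z$ ($P{\left(Z,H \right)} = 2 \left(Z - -5\right) = 2 \left(Z + 5\right) = 2 \left(5 + Z\right) = 10 + 2 Z$)
$M{\left(G,d \right)} = \left(18 + G - 7 d\right)^{2}$ ($M{\left(G,d \right)} = \left(8 + \left(\left(G + d\right) + \left(10 + 2 \left(- 4 d\right)\right)\right)\right)^{2} = \left(8 - \left(-10 - G + 7 d\right)\right)^{2} = \left(8 + \left(10 + G - 7 d\right)\right)^{2} = \left(18 + G - 7 d\right)^{2}$)
$\frac{\left(-17921 - 3172\right) + K}{-9556 + M{\left(-94,128 \right)}} = \frac{\left(-17921 - 3172\right) + 43451}{-9556 + \left(18 - 94 - 896\right)^{2}} = \frac{-21093 + 43451}{-9556 + \left(18 - 94 - 896\right)^{2}} = \frac{22358}{-9556 + \left(-972\right)^{2}} = \frac{22358}{-9556 + 944784} = \frac{22358}{935228} = 22358 \cdot \frac{1}{935228} = \frac{1597}{66802}$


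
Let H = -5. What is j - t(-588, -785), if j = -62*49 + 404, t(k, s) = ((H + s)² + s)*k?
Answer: 366506586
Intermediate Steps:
t(k, s) = k*(s + (-5 + s)²) (t(k, s) = ((-5 + s)² + s)*k = (s + (-5 + s)²)*k = k*(s + (-5 + s)²))
j = -2634 (j = -3038 + 404 = -2634)
j - t(-588, -785) = -2634 - (-588)*(-785 + (-5 - 785)²) = -2634 - (-588)*(-785 + (-790)²) = -2634 - (-588)*(-785 + 624100) = -2634 - (-588)*623315 = -2634 - 1*(-366509220) = -2634 + 366509220 = 366506586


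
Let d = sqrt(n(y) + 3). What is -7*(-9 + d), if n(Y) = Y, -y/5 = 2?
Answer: 63 - 7*I*sqrt(7) ≈ 63.0 - 18.52*I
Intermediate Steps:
y = -10 (y = -5*2 = -10)
d = I*sqrt(7) (d = sqrt(-10 + 3) = sqrt(-7) = I*sqrt(7) ≈ 2.6458*I)
-7*(-9 + d) = -7*(-9 + I*sqrt(7)) = 63 - 7*I*sqrt(7)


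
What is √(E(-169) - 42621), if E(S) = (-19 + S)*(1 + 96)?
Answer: I*√60857 ≈ 246.69*I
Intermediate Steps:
E(S) = -1843 + 97*S (E(S) = (-19 + S)*97 = -1843 + 97*S)
√(E(-169) - 42621) = √((-1843 + 97*(-169)) - 42621) = √((-1843 - 16393) - 42621) = √(-18236 - 42621) = √(-60857) = I*√60857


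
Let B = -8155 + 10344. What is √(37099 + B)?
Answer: 2*√9822 ≈ 198.21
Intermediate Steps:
B = 2189
√(37099 + B) = √(37099 + 2189) = √39288 = 2*√9822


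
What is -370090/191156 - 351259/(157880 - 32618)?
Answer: -2026847839/427581837 ≈ -4.7403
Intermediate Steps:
-370090/191156 - 351259/(157880 - 32618) = -370090*1/191156 - 351259/125262 = -26435/13654 - 351259*1/125262 = -26435/13654 - 351259/125262 = -2026847839/427581837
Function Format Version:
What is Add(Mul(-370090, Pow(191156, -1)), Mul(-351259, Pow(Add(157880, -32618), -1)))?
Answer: Rational(-2026847839, 427581837) ≈ -4.7403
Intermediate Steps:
Add(Mul(-370090, Pow(191156, -1)), Mul(-351259, Pow(Add(157880, -32618), -1))) = Add(Mul(-370090, Rational(1, 191156)), Mul(-351259, Pow(125262, -1))) = Add(Rational(-26435, 13654), Mul(-351259, Rational(1, 125262))) = Add(Rational(-26435, 13654), Rational(-351259, 125262)) = Rational(-2026847839, 427581837)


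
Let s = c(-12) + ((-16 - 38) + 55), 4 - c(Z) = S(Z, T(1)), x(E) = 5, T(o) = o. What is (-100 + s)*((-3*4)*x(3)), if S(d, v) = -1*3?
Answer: 5520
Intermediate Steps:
S(d, v) = -3
c(Z) = 7 (c(Z) = 4 - 1*(-3) = 4 + 3 = 7)
s = 8 (s = 7 + ((-16 - 38) + 55) = 7 + (-54 + 55) = 7 + 1 = 8)
(-100 + s)*((-3*4)*x(3)) = (-100 + 8)*(-3*4*5) = -(-1104)*5 = -92*(-60) = 5520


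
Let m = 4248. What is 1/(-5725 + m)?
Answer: -1/1477 ≈ -0.00067705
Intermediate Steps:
1/(-5725 + m) = 1/(-5725 + 4248) = 1/(-1477) = -1/1477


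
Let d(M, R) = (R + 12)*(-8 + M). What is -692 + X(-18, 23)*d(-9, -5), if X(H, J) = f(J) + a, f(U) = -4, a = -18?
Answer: 1926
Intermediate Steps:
X(H, J) = -22 (X(H, J) = -4 - 18 = -22)
d(M, R) = (-8 + M)*(12 + R) (d(M, R) = (12 + R)*(-8 + M) = (-8 + M)*(12 + R))
-692 + X(-18, 23)*d(-9, -5) = -692 - 22*(-96 - 8*(-5) + 12*(-9) - 9*(-5)) = -692 - 22*(-96 + 40 - 108 + 45) = -692 - 22*(-119) = -692 + 2618 = 1926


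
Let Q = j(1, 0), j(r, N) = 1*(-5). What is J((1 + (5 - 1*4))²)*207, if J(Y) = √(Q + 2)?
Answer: 207*I*√3 ≈ 358.53*I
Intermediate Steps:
j(r, N) = -5
Q = -5
J(Y) = I*√3 (J(Y) = √(-5 + 2) = √(-3) = I*√3)
J((1 + (5 - 1*4))²)*207 = (I*√3)*207 = 207*I*√3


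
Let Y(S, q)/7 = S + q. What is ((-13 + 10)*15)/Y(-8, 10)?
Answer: -45/14 ≈ -3.2143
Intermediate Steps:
Y(S, q) = 7*S + 7*q (Y(S, q) = 7*(S + q) = 7*S + 7*q)
((-13 + 10)*15)/Y(-8, 10) = ((-13 + 10)*15)/(7*(-8) + 7*10) = (-3*15)/(-56 + 70) = -45/14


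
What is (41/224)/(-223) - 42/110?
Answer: -1051247/2747360 ≈ -0.38264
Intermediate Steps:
(41/224)/(-223) - 42/110 = (41*(1/224))*(-1/223) - 42*1/110 = (41/224)*(-1/223) - 21/55 = -41/49952 - 21/55 = -1051247/2747360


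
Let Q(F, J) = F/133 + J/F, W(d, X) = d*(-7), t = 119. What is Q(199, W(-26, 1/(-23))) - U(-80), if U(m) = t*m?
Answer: 252029647/26467 ≈ 9522.4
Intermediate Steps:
W(d, X) = -7*d
U(m) = 119*m
Q(F, J) = F/133 + J/F (Q(F, J) = F*(1/133) + J/F = F/133 + J/F)
Q(199, W(-26, 1/(-23))) - U(-80) = ((1/133)*199 - 7*(-26)/199) - 119*(-80) = (199/133 + 182*(1/199)) - 1*(-9520) = (199/133 + 182/199) + 9520 = 63807/26467 + 9520 = 252029647/26467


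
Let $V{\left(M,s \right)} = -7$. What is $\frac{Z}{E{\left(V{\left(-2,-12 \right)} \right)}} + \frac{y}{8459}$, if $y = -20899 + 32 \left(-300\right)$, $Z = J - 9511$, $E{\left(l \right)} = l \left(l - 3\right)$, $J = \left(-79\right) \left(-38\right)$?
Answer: $- \frac{57194561}{592130} \approx -96.591$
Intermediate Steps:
$J = 3002$
$E{\left(l \right)} = l \left(-3 + l\right)$
$Z = -6509$ ($Z = 3002 - 9511 = -6509$)
$y = -30499$ ($y = -20899 - 9600 = -30499$)
$\frac{Z}{E{\left(V{\left(-2,-12 \right)} \right)}} + \frac{y}{8459} = - \frac{6509}{\left(-7\right) \left(-3 - 7\right)} - \frac{30499}{8459} = - \frac{6509}{\left(-7\right) \left(-10\right)} - \frac{30499}{8459} = - \frac{6509}{70} - \frac{30499}{8459} = - \frac{57194561}{592130}$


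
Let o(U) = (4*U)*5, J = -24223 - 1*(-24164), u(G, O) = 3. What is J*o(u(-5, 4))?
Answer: -3540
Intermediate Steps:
J = -59 (J = -24223 + 24164 = -59)
o(U) = 20*U
J*o(u(-5, 4)) = -1180*3 = -59*60 = -3540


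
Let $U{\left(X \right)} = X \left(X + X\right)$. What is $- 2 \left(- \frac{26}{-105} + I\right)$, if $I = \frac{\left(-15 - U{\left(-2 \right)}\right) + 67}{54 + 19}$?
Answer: $- \frac{13036}{7665} \approx -1.7007$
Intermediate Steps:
$U{\left(X \right)} = 2 X^{2}$ ($U{\left(X \right)} = X 2 X = 2 X^{2}$)
$I = \frac{44}{73}$ ($I = \frac{\left(-15 - 2 \left(-2\right)^{2}\right) + 67}{54 + 19} = \frac{\left(-15 - 2 \cdot 4\right) + 67}{73} = \left(\left(-15 - 8\right) + 67\right) \frac{1}{73} = \left(-23 + 67\right) \frac{1}{73} = 44 \cdot \frac{1}{73} = \frac{44}{73} \approx 0.60274$)
$- 2 \left(- \frac{26}{-105} + I\right) = - 2 \left(- \frac{26}{-105} + \frac{44}{73}\right) = - 2 \left(\left(-26\right) \left(- \frac{1}{105}\right) + \frac{44}{73}\right) = - 2 \left(\frac{26}{105} + \frac{44}{73}\right) = \left(-2\right) \frac{6518}{7665} = - \frac{13036}{7665}$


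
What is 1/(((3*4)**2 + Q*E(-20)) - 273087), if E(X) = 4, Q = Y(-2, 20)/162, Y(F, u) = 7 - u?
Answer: -81/22108409 ≈ -3.6638e-6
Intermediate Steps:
Q = -13/162 (Q = (7 - 1*20)/162 = (7 - 20)*(1/162) = -13*1/162 = -13/162 ≈ -0.080247)
1/(((3*4)**2 + Q*E(-20)) - 273087) = 1/(((3*4)**2 - 13/162*4) - 273087) = 1/((12**2 - 26/81) - 273087) = 1/((144 - 26/81) - 273087) = 1/(11638/81 - 273087) = 1/(-22108409/81) = -81/22108409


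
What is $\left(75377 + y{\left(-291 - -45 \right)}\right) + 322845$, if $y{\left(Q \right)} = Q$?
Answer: $397976$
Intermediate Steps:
$\left(75377 + y{\left(-291 - -45 \right)}\right) + 322845 = \left(75377 - 246\right) + 322845 = 75131 + 322845 = 397976$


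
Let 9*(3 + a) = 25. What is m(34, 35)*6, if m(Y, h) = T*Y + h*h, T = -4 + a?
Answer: 19466/3 ≈ 6488.7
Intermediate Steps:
a = -2/9 (a = -3 + (1/9)*25 = -3 + 25/9 = -2/9 ≈ -0.22222)
T = -38/9 (T = -4 - 2/9 = -38/9 ≈ -4.2222)
m(Y, h) = h**2 - 38*Y/9 (m(Y, h) = -38*Y/9 + h*h = -38*Y/9 + h**2 = h**2 - 38*Y/9)
m(34, 35)*6 = (35**2 - 38/9*34)*6 = (1225 - 1292/9)*6 = (9733/9)*6 = 19466/3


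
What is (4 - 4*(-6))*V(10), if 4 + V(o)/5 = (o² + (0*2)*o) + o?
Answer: 14840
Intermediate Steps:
V(o) = -20 + 5*o + 5*o² (V(o) = -20 + 5*((o² + (0*2)*o) + o) = -20 + 5*((o² + 0*o) + o) = -20 + 5*((o² + 0) + o) = -20 + 5*(o² + o) = -20 + 5*(o + o²) = -20 + (5*o + 5*o²) = -20 + 5*o + 5*o²)
(4 - 4*(-6))*V(10) = (4 - 4*(-6))*(-20 + 5*10 + 5*10²) = (4 + 24)*(-20 + 50 + 5*100) = 28*(-20 + 50 + 500) = 28*530 = 14840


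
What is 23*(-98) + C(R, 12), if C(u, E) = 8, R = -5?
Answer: -2246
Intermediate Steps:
23*(-98) + C(R, 12) = 23*(-98) + 8 = -2254 + 8 = -2246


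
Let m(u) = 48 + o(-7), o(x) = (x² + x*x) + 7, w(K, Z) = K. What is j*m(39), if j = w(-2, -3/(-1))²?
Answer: 612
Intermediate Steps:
o(x) = 7 + 2*x² (o(x) = (x² + x²) + 7 = 2*x² + 7 = 7 + 2*x²)
j = 4 (j = (-2)² = 4)
m(u) = 153 (m(u) = 48 + (7 + 2*(-7)²) = 48 + (7 + 2*49) = 48 + (7 + 98) = 48 + 105 = 153)
j*m(39) = 4*153 = 612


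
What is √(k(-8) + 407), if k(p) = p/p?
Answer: 2*√102 ≈ 20.199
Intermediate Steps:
k(p) = 1
√(k(-8) + 407) = √(1 + 407) = √408 = 2*√102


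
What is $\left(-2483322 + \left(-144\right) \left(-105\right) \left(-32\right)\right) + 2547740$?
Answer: $-419422$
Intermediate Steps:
$\left(-2483322 + \left(-144\right) \left(-105\right) \left(-32\right)\right) + 2547740 = \left(-2483322 + 15120 \left(-32\right)\right) + 2547740 = \left(-2483322 - 483840\right) + 2547740 = -2967162 + 2547740 = -419422$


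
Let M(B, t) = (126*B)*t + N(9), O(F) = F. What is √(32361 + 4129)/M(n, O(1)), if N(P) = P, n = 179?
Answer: √36490/22563 ≈ 0.0084662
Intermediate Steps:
M(B, t) = 9 + 126*B*t (M(B, t) = (126*B)*t + 9 = 126*B*t + 9 = 9 + 126*B*t)
√(32361 + 4129)/M(n, O(1)) = √(32361 + 4129)/(9 + 126*179*1) = √36490/(9 + 22554) = √36490/22563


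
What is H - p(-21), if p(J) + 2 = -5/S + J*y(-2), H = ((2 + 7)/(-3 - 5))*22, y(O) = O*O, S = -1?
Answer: 225/4 ≈ 56.250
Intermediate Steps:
y(O) = O²
H = -99/4 (H = (9/(-8))*22 = (9*(-⅛))*22 = -9/8*22 = -99/4 ≈ -24.750)
p(J) = 3 + 4*J (p(J) = -2 + (-5/(-1) + J*(-2)²) = -2 + (-5*(-1) + J*4) = -2 + (5 + 4*J) = 3 + 4*J)
H - p(-21) = -99/4 - (3 + 4*(-21)) = -99/4 - (3 - 84) = -99/4 - 1*(-81) = -99/4 + 81 = 225/4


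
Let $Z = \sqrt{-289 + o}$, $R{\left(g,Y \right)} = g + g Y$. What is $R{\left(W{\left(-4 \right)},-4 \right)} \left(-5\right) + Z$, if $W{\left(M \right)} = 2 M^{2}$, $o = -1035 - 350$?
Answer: $480 + 3 i \sqrt{186} \approx 480.0 + 40.915 i$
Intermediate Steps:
$o = -1385$
$R{\left(g,Y \right)} = g + Y g$
$Z = 3 i \sqrt{186}$ ($Z = \sqrt{-289 - 1385} = \sqrt{-1674} = 3 i \sqrt{186} \approx 40.915 i$)
$R{\left(W{\left(-4 \right)},-4 \right)} \left(-5\right) + Z = 2 \left(-4\right)^{2} \left(1 - 4\right) \left(-5\right) + 3 i \sqrt{186} = 2 \cdot 16 \left(-3\right) \left(-5\right) + 3 i \sqrt{186} = 32 \left(-3\right) \left(-5\right) + 3 i \sqrt{186} = \left(-96\right) \left(-5\right) + 3 i \sqrt{186} = 480 + 3 i \sqrt{186}$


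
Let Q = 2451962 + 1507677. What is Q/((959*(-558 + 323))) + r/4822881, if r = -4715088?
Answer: -959975405099/51757551265 ≈ -18.548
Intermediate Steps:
Q = 3959639
Q/((959*(-558 + 323))) + r/4822881 = 3959639/((959*(-558 + 323))) - 4715088/4822881 = 3959639/((959*(-235))) - 4715088*1/4822881 = 3959639/(-225365) - 224528/229661 = 3959639*(-1/225365) - 224528/229661 = -3959639/225365 - 224528/229661 = -959975405099/51757551265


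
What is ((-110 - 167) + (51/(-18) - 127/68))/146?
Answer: -57467/29784 ≈ -1.9295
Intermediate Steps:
((-110 - 167) + (51/(-18) - 127/68))/146 = (-277 + (51*(-1/18) - 127*1/68))*(1/146) = (-277 + (-17/6 - 127/68))*(1/146) = (-277 - 959/204)*(1/146) = -57467/204*1/146 = -57467/29784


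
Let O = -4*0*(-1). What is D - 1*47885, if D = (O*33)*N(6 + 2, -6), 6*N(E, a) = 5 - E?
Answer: -47885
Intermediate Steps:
N(E, a) = ⅚ - E/6 (N(E, a) = (5 - E)/6 = ⅚ - E/6)
O = 0 (O = 0*(-1) = 0)
D = 0 (D = (0*33)*(⅚ - (6 + 2)/6) = 0*(⅚ - ⅙*8) = 0*(⅚ - 4/3) = 0*(-½) = 0)
D - 1*47885 = 0 - 1*47885 = 0 - 47885 = -47885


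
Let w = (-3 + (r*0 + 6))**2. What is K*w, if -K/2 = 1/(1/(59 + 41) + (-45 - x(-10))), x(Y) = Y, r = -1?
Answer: 1800/3499 ≈ 0.51443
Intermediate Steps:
w = 9 (w = (-3 + (-1*0 + 6))**2 = (-3 + (0 + 6))**2 = (-3 + 6)**2 = 3**2 = 9)
K = 200/3499 (K = -2/(1/(59 + 41) + (-45 - 1*(-10))) = -2/(1/100 + (-45 + 10)) = -2/(1/100 - 35) = -2/(-3499/100) = -2*(-100/3499) = 200/3499 ≈ 0.057159)
K*w = (200/3499)*9 = 1800/3499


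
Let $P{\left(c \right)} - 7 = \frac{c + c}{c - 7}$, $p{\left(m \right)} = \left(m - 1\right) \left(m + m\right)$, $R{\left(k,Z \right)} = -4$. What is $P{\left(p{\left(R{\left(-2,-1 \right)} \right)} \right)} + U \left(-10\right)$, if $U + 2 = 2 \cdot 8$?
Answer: $- \frac{4309}{33} \approx -130.58$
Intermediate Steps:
$U = 14$ ($U = -2 + 2 \cdot 8 = -2 + 16 = 14$)
$p{\left(m \right)} = 2 m \left(-1 + m\right)$ ($p{\left(m \right)} = \left(-1 + m\right) 2 m = 2 m \left(-1 + m\right)$)
$P{\left(c \right)} = 7 + \frac{2 c}{-7 + c}$ ($P{\left(c \right)} = 7 + \frac{c + c}{c - 7} = 7 + \frac{2 c}{-7 + c}$)
$P{\left(p{\left(R{\left(-2,-1 \right)} \right)} \right)} + U \left(-10\right) = \frac{-49 + 9 \cdot 2 \left(-4\right) \left(-1 - 4\right)}{-7 + 2 \left(-4\right) \left(-1 - 4\right)} + 14 \left(-10\right) = \frac{-49 + 9 \cdot 2 \left(-4\right) \left(-5\right)}{-7 + 2 \left(-4\right) \left(-5\right)} - 140 = \frac{-49 + 9 \cdot 40}{-7 + 40} - 140 = \frac{-49 + 360}{33} - 140 = \frac{1}{33} \cdot 311 - 140 = \frac{311}{33} - 140 = - \frac{4309}{33}$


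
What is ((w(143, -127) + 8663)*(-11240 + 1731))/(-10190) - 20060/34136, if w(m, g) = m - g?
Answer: 10659707561/1278845 ≈ 8335.4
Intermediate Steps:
((w(143, -127) + 8663)*(-11240 + 1731))/(-10190) - 20060/34136 = (((143 - 1*(-127)) + 8663)*(-11240 + 1731))/(-10190) - 20060/34136 = (((143 + 127) + 8663)*(-9509))*(-1/10190) - 20060*1/34136 = ((270 + 8663)*(-9509))*(-1/10190) - 295/502 = (8933*(-9509))*(-1/10190) - 295/502 = -84943897*(-1/10190) - 295/502 = 84943897/10190 - 295/502 = 10659707561/1278845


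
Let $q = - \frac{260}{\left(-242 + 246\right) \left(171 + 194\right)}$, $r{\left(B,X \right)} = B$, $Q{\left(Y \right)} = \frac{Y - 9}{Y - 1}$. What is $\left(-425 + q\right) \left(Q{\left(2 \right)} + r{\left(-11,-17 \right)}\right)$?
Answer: $\frac{558684}{73} \approx 7653.2$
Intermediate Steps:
$Q{\left(Y \right)} = \frac{-9 + Y}{-1 + Y}$
$q = - \frac{13}{73}$ ($q = - \frac{260}{4 \cdot 365} = - \frac{260}{1460} = \left(-260\right) \frac{1}{1460} = - \frac{13}{73} \approx -0.17808$)
$\left(-425 + q\right) \left(Q{\left(2 \right)} + r{\left(-11,-17 \right)}\right) = \left(-425 - \frac{13}{73}\right) \left(\frac{-9 + 2}{-1 + 2} - 11\right) = - \frac{31038 \left(1^{-1} \left(-7\right) - 11\right)}{73} = - \frac{31038 \left(1 \left(-7\right) - 11\right)}{73} = - \frac{31038 \left(-7 - 11\right)}{73} = \left(- \frac{31038}{73}\right) \left(-18\right) = \frac{558684}{73}$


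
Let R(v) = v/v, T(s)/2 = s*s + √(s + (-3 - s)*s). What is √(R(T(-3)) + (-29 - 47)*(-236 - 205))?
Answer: 11*√277 ≈ 183.08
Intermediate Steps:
T(s) = 2*s² + 2*√(s + s*(-3 - s)) (T(s) = 2*(s*s + √(s + (-3 - s)*s)) = 2*(s² + √(s + s*(-3 - s))) = 2*s² + 2*√(s + s*(-3 - s)))
R(v) = 1
√(R(T(-3)) + (-29 - 47)*(-236 - 205)) = √(1 + (-29 - 47)*(-236 - 205)) = √(1 - 76*(-441)) = √(1 + 33516) = √33517 = 11*√277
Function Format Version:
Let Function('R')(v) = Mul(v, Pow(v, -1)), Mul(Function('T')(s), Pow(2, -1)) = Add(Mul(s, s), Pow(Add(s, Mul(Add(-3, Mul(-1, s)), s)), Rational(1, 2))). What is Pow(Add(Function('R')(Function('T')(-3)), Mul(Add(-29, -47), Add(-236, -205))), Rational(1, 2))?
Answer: Mul(11, Pow(277, Rational(1, 2))) ≈ 183.08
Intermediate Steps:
Function('T')(s) = Add(Mul(2, Pow(s, 2)), Mul(2, Pow(Add(s, Mul(s, Add(-3, Mul(-1, s)))), Rational(1, 2)))) (Function('T')(s) = Mul(2, Add(Mul(s, s), Pow(Add(s, Mul(Add(-3, Mul(-1, s)), s)), Rational(1, 2)))) = Mul(2, Add(Pow(s, 2), Pow(Add(s, Mul(s, Add(-3, Mul(-1, s)))), Rational(1, 2)))) = Add(Mul(2, Pow(s, 2)), Mul(2, Pow(Add(s, Mul(s, Add(-3, Mul(-1, s)))), Rational(1, 2)))))
Function('R')(v) = 1
Pow(Add(Function('R')(Function('T')(-3)), Mul(Add(-29, -47), Add(-236, -205))), Rational(1, 2)) = Pow(Add(1, Mul(Add(-29, -47), Add(-236, -205))), Rational(1, 2)) = Pow(Add(1, Mul(-76, -441)), Rational(1, 2)) = Pow(Add(1, 33516), Rational(1, 2)) = Pow(33517, Rational(1, 2)) = Mul(11, Pow(277, Rational(1, 2)))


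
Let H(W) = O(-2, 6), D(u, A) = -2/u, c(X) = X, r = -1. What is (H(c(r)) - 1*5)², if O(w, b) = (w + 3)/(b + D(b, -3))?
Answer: 6724/289 ≈ 23.266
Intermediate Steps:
O(w, b) = (3 + w)/(b - 2/b) (O(w, b) = (w + 3)/(b - 2/b) = (3 + w)/(b - 2/b))
H(W) = 3/17 (H(W) = 6*(3 - 2)/(-2 + 6²) = 6*1/(-2 + 36) = 6*1/34 = 6*(1/34)*1 = 3/17)
(H(c(r)) - 1*5)² = (3/17 - 1*5)² = (3/17 - 5)² = (-82/17)² = 6724/289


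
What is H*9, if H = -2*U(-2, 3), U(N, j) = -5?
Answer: 90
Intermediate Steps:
H = 10 (H = -2*(-5) = 10)
H*9 = 10*9 = 90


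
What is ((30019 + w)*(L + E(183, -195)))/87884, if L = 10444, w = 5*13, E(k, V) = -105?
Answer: 77759619/21971 ≈ 3539.2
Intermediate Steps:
w = 65
((30019 + w)*(L + E(183, -195)))/87884 = ((30019 + 65)*(10444 - 105))/87884 = (30084*10339)*(1/87884) = 311038476*(1/87884) = 77759619/21971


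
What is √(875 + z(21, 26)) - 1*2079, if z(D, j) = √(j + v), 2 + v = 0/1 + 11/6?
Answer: -2079 + √(31500 + 6*√930)/6 ≈ -2049.3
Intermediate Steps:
v = -⅙ (v = -2 + (0/1 + 11/6) = -2 + (0*1 + 11*(⅙)) = -2 + (0 + 11/6) = -2 + 11/6 = -⅙ ≈ -0.16667)
z(D, j) = √(-⅙ + j) (z(D, j) = √(j - ⅙) = √(-⅙ + j))
√(875 + z(21, 26)) - 1*2079 = √(875 + √(-6 + 36*26)/6) - 1*2079 = √(875 + √(-6 + 936)/6) - 2079 = √(875 + √930/6) - 2079 = -2079 + √(875 + √930/6)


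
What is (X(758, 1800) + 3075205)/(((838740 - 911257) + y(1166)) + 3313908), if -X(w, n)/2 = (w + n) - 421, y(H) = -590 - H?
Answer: 3070931/3239635 ≈ 0.94792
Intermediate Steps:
X(w, n) = 842 - 2*n - 2*w (X(w, n) = -2*((w + n) - 421) = -2*((n + w) - 421) = -2*(-421 + n + w) = 842 - 2*n - 2*w)
(X(758, 1800) + 3075205)/(((838740 - 911257) + y(1166)) + 3313908) = ((842 - 2*1800 - 2*758) + 3075205)/(((838740 - 911257) + (-590 - 1*1166)) + 3313908) = ((842 - 3600 - 1516) + 3075205)/((-72517 + (-590 - 1166)) + 3313908) = (-4274 + 3075205)/((-72517 - 1756) + 3313908) = 3070931/(-74273 + 3313908) = 3070931/3239635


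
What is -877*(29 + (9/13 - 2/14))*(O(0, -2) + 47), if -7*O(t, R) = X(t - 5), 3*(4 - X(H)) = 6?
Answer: -771148731/637 ≈ -1.2106e+6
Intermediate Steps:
X(H) = 2 (X(H) = 4 - 1/3*6 = 4 - 2 = 2)
O(t, R) = -2/7 (O(t, R) = -1/7*2 = -2/7)
-877*(29 + (9/13 - 2/14))*(O(0, -2) + 47) = -877*(29 + (9/13 - 2/14))*(-2/7 + 47) = -877*(29 + (9*(1/13) - 2*1/14))*327/7 = -877*(29 + (9/13 - 1/7))*327/7 = -877*(29 + 50/91)*327/7 = -2358253*327/(91*7) = -877*879303/637 = -771148731/637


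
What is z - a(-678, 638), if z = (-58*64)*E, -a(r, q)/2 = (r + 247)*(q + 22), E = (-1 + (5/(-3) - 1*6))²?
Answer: -7629592/9 ≈ -8.4773e+5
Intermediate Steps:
E = 676/9 (E = (-1 + (5*(-⅓) - 6))² = (-1 + (-5/3 - 6))² = (-1 - 23/3)² = (-26/3)² = 676/9 ≈ 75.111)
a(r, q) = -2*(22 + q)*(247 + r) (a(r, q) = -2*(r + 247)*(q + 22) = -2*(247 + r)*(22 + q) = -2*(22 + q)*(247 + r))
z = -2509312/9 (z = -58*64*(676/9) = -3712*676/9 = -2509312/9 ≈ -2.7881e+5)
z - a(-678, 638) = -2509312/9 - (-10868 - 494*638 - 44*(-678) - 2*638*(-678)) = -2509312/9 - (-10868 - 315172 + 29832 + 865128) = -2509312/9 - 1*568920 = -2509312/9 - 568920 = -7629592/9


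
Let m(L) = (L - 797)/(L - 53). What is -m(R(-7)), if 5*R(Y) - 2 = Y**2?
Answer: -1967/107 ≈ -18.383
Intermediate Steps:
R(Y) = 2/5 + Y**2/5
m(L) = (-797 + L)/(-53 + L)
-m(R(-7)) = -(-797 + (2/5 + (1/5)*(-7)**2))/(-53 + (2/5 + (1/5)*(-7)**2)) = -(-797 + (2/5 + (1/5)*49))/(-53 + (2/5 + (1/5)*49)) = -(-797 + (2/5 + 49/5))/(-53 + (2/5 + 49/5)) = -(-797 + 51/5)/(-53 + 51/5) = -(-3934)/((-214/5)*5) = -(-5)*(-3934)/(214*5) = -1*1967/107 = -1967/107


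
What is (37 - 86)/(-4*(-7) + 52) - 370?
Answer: -29649/80 ≈ -370.61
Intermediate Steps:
(37 - 86)/(-4*(-7) + 52) - 370 = -49/(28 + 52) - 370 = -49/80 - 370 = -29649/80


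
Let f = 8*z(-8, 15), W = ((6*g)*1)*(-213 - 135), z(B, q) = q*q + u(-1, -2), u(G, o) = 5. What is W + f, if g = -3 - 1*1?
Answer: 10192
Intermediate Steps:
g = -4 (g = -3 - 1 = -4)
z(B, q) = 5 + q² (z(B, q) = q*q + 5 = q² + 5 = 5 + q²)
W = 8352 (W = ((6*(-4))*1)*(-213 - 135) = -24*1*(-348) = -24*(-348) = 8352)
f = 1840 (f = 8*(5 + 15²) = 8*(5 + 225) = 8*230 = 1840)
W + f = 8352 + 1840 = 10192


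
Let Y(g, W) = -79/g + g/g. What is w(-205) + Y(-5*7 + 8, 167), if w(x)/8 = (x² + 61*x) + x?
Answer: 6332146/27 ≈ 2.3452e+5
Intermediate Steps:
w(x) = 8*x² + 496*x (w(x) = 8*((x² + 61*x) + x) = 8*(x² + 62*x) = 8*x² + 496*x)
Y(g, W) = 1 - 79/g (Y(g, W) = -79/g + 1 = 1 - 79/g)
w(-205) + Y(-5*7 + 8, 167) = 8*(-205)*(62 - 205) + (-79 + (-5*7 + 8))/(-5*7 + 8) = 8*(-205)*(-143) + (-79 + (-35 + 8))/(-35 + 8) = 234520 + (-79 - 27)/(-27) = 234520 - 1/27*(-106) = 234520 + 106/27 = 6332146/27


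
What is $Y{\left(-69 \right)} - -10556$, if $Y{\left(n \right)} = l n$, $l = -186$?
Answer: $23390$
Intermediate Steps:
$Y{\left(n \right)} = - 186 n$
$Y{\left(-69 \right)} - -10556 = \left(-186\right) \left(-69\right) - -10556 = 12834 + 10556 = 23390$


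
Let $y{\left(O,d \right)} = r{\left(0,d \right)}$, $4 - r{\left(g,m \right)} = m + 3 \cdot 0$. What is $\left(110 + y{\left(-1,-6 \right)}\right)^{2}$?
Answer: $14400$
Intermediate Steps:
$r{\left(g,m \right)} = 4 - m$ ($r{\left(g,m \right)} = 4 - \left(m + 3 \cdot 0\right) = 4 - \left(m + 0\right) = 4 - m$)
$y{\left(O,d \right)} = 4 - d$
$\left(110 + y{\left(-1,-6 \right)}\right)^{2} = \left(110 + \left(4 - -6\right)\right)^{2} = \left(110 + \left(4 + 6\right)\right)^{2} = \left(110 + 10\right)^{2} = 120^{2} = 14400$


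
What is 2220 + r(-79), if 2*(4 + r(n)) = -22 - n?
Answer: 4489/2 ≈ 2244.5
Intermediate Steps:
r(n) = -15 - n/2 (r(n) = -4 + (-22 - n)/2 = -4 + (-11 - n/2) = -15 - n/2)
2220 + r(-79) = 2220 + (-15 - ½*(-79)) = 2220 + (-15 + 79/2) = 2220 + 49/2 = 4489/2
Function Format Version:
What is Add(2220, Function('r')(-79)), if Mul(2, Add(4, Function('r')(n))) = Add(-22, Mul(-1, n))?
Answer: Rational(4489, 2) ≈ 2244.5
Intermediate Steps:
Function('r')(n) = Add(-15, Mul(Rational(-1, 2), n)) (Function('r')(n) = Add(-4, Mul(Rational(1, 2), Add(-22, Mul(-1, n)))) = Add(-4, Add(-11, Mul(Rational(-1, 2), n))) = Add(-15, Mul(Rational(-1, 2), n)))
Add(2220, Function('r')(-79)) = Add(2220, Add(-15, Mul(Rational(-1, 2), -79))) = Add(2220, Add(-15, Rational(79, 2))) = Add(2220, Rational(49, 2)) = Rational(4489, 2)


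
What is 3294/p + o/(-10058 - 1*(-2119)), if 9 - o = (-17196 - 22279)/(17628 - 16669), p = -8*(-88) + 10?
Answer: 35076365/7613501 ≈ 4.6071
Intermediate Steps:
p = 714 (p = 704 + 10 = 714)
o = 48106/959 (o = 9 - (-17196 - 22279)/(17628 - 16669) = 9 - (-39475)/959 = 9 - 1*(-39475/959) = 9 + 39475/959 = 48106/959 ≈ 50.163)
3294/p + o/(-10058 - 1*(-2119)) = 3294/714 + 48106/(959*(-10058 - 1*(-2119))) = 3294*(1/714) + 48106/(959*(-10058 + 2119)) = 549/119 + (48106/959)/(-7939) = 549/119 + (48106/959)*(-1/7939) = 549/119 - 48106/7613501 = 35076365/7613501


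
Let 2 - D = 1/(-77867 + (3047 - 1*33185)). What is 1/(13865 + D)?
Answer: 108005/1497705336 ≈ 7.2114e-5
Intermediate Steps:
D = 216011/108005 (D = 2 - 1/(-77867 + (3047 - 1*33185)) = 2 - 1/(-77867 + (3047 - 33185)) = 2 - 1/(-77867 - 30138) = 2 - 1/(-108005) = 2 - 1*(-1/108005) = 2 + 1/108005 = 216011/108005 ≈ 2.0000)
1/(13865 + D) = 1/(13865 + 216011/108005) = 1/(1497705336/108005) = 108005/1497705336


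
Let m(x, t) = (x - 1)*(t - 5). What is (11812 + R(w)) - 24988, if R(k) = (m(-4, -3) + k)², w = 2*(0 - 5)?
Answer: -12276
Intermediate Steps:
m(x, t) = (-1 + x)*(-5 + t)
w = -10 (w = 2*(-5) = -10)
R(k) = (40 + k)² (R(k) = ((5 - 1*(-3) - 5*(-4) - 3*(-4)) + k)² = ((5 + 3 + 20 + 12) + k)² = (40 + k)²)
(11812 + R(w)) - 24988 = (11812 + (40 - 10)²) - 24988 = (11812 + 30²) - 24988 = (11812 + 900) - 24988 = 12712 - 24988 = -12276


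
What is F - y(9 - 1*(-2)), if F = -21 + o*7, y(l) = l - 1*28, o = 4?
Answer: 24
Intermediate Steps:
y(l) = -28 + l (y(l) = l - 28 = -28 + l)
F = 7 (F = -21 + 4*7 = -21 + 28 = 7)
F - y(9 - 1*(-2)) = 7 - (-28 + (9 - 1*(-2))) = 7 - (-28 + (9 + 2)) = 7 - (-28 + 11) = 7 - 1*(-17) = 7 + 17 = 24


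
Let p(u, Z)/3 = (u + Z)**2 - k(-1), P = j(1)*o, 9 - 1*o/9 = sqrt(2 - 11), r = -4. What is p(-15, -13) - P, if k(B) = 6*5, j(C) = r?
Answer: 2586 - 108*I ≈ 2586.0 - 108.0*I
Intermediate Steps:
j(C) = -4
o = 81 - 27*I (o = 81 - 9*sqrt(2 - 11) = 81 - 27*I ≈ 81.0 - 27.0*I)
P = -324 + 108*I (P = -4*(81 - 27*I) = -324 + 108*I ≈ -324.0 + 108.0*I)
k(B) = 30
p(u, Z) = -90 + 3*(Z + u)**2 (p(u, Z) = 3*((u + Z)**2 - 1*30) = 3*((Z + u)**2 - 30) = 3*(-30 + (Z + u)**2) = -90 + 3*(Z + u)**2)
p(-15, -13) - P = (-90 + 3*(-13 - 15)**2) - (-324 + 108*I) = (-90 + 3*(-28)**2) + (324 - 108*I) = (-90 + 3*784) + (324 - 108*I) = (-90 + 2352) + (324 - 108*I) = 2262 + (324 - 108*I) = 2586 - 108*I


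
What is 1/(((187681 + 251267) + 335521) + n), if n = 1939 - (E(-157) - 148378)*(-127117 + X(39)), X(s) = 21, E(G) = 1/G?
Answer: -157/2960623526256 ≈ -5.3029e-11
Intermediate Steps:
n = -2960745117889/157 (n = 1939 - (1/(-157) - 148378)*(-127117 + 21) = 1939 - (-1/157 - 148378)*(-127096) = 1939 - (-23295347)*(-127096)/157 = 1939 - 1*2960745422312/157 = 1939 - 2960745422312/157 = -2960745117889/157 ≈ -1.8858e+10)
1/(((187681 + 251267) + 335521) + n) = 1/(((187681 + 251267) + 335521) - 2960745117889/157) = 1/((438948 + 335521) - 2960745117889/157) = 1/(774469 - 2960745117889/157) = 1/(-2960623526256/157) = -157/2960623526256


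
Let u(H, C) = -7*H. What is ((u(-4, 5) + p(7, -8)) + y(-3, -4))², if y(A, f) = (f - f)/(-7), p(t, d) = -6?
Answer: 484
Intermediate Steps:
y(A, f) = 0 (y(A, f) = 0*(-⅐) = 0)
((u(-4, 5) + p(7, -8)) + y(-3, -4))² = ((-7*(-4) - 6) + 0)² = ((28 - 6) + 0)² = (22 + 0)² = 22² = 484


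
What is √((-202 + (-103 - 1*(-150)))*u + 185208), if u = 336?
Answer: 258*√2 ≈ 364.87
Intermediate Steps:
√((-202 + (-103 - 1*(-150)))*u + 185208) = √((-202 + (-103 - 1*(-150)))*336 + 185208) = √((-202 + (-103 + 150))*336 + 185208) = √((-202 + 47)*336 + 185208) = √(-155*336 + 185208) = √(-52080 + 185208) = √133128 = 258*√2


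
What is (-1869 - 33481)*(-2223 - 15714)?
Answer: 634072950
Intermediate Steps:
(-1869 - 33481)*(-2223 - 15714) = -35350*(-17937) = 634072950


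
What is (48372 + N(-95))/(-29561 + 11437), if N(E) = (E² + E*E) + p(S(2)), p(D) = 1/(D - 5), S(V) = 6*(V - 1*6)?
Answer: -1926237/525596 ≈ -3.6649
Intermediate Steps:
S(V) = -36 + 6*V (S(V) = 6*(V - 6) = 6*(-6 + V) = -36 + 6*V)
p(D) = 1/(-5 + D)
N(E) = -1/29 + 2*E² (N(E) = (E² + E*E) + 1/(-5 + (-36 + 6*2)) = (E² + E²) + 1/(-5 + (-36 + 12)) = 2*E² + 1/(-5 - 24) = 2*E² + 1/(-29) = 2*E² - 1/29 = -1/29 + 2*E²)
(48372 + N(-95))/(-29561 + 11437) = (48372 + (-1/29 + 2*(-95)²))/(-29561 + 11437) = (48372 + (-1/29 + 2*9025))/(-18124) = (48372 + (-1/29 + 18050))*(-1/18124) = (48372 + 523449/29)*(-1/18124) = (1926237/29)*(-1/18124) = -1926237/525596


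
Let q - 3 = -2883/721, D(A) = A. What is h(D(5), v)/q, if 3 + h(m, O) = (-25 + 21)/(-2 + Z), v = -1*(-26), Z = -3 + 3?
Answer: 721/720 ≈ 1.0014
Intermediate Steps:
Z = 0
v = 26
h(m, O) = -1 (h(m, O) = -3 + (-25 + 21)/(-2 + 0) = -3 - 4/(-2) = -3 - 4*(-1/2) = -3 + 2 = -1)
q = -720/721 (q = 3 - 2883/721 = -720/721 ≈ -0.99861)
h(D(5), v)/q = -1/(-720/721) = -1*(-721/720) = 721/720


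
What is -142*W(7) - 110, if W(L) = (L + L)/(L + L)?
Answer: -252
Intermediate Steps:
W(L) = 1 (W(L) = (2*L)/((2*L)) = (2*L)*(1/(2*L)) = 1)
-142*W(7) - 110 = -142*1 - 110 = -142 - 110 = -252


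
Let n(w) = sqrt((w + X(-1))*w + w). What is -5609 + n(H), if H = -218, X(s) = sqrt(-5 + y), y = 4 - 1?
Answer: -5609 + sqrt(47306 - 218*I*sqrt(2)) ≈ -5391.5 - 0.70873*I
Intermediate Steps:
y = 3
X(s) = I*sqrt(2) (X(s) = sqrt(-5 + 3) = sqrt(-2) = I*sqrt(2))
n(w) = sqrt(w + w*(w + I*sqrt(2))) (n(w) = sqrt((w + I*sqrt(2))*w + w) = sqrt(w*(w + I*sqrt(2)) + w) = sqrt(w + w*(w + I*sqrt(2))))
-5609 + n(H) = -5609 + sqrt(-218*(1 - 218 + I*sqrt(2))) = -5609 + sqrt(-218*(-217 + I*sqrt(2))) = -5609 + sqrt(47306 - 218*I*sqrt(2))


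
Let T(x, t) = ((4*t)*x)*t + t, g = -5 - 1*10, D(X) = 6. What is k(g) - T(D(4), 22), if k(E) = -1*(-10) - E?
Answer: -11613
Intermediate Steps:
g = -15 (g = -5 - 10 = -15)
T(x, t) = t + 4*x*t**2 (T(x, t) = (4*t*x)*t + t = 4*x*t**2 + t = t + 4*x*t**2)
k(E) = 10 - E
k(g) - T(D(4), 22) = (10 - 1*(-15)) - 22*(1 + 4*22*6) = (10 + 15) - 22*(1 + 528) = 25 - 22*529 = 25 - 1*11638 = 25 - 11638 = -11613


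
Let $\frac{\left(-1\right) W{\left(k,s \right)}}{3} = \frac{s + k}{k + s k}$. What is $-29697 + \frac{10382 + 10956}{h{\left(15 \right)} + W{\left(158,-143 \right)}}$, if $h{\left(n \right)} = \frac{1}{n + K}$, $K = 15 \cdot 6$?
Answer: $\frac{49461033423}{27161} \approx 1.821 \cdot 10^{6}$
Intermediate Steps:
$W{\left(k,s \right)} = - \frac{3 \left(k + s\right)}{k + k s}$ ($W{\left(k,s \right)} = - 3 \frac{s + k}{k + s k} = - 3 \frac{k + s}{k + k s} = - \frac{3 \left(k + s\right)}{k + k s}$)
$K = 90$
$h{\left(n \right)} = \frac{1}{90 + n}$ ($h{\left(n \right)} = \frac{1}{n + 90} = \frac{1}{90 + n}$)
$-29697 + \frac{10382 + 10956}{h{\left(15 \right)} + W{\left(158,-143 \right)}} = -29697 + \frac{10382 + 10956}{\frac{1}{90 + 15} + \frac{3 \left(\left(-1\right) 158 - -143\right)}{158 \left(1 - 143\right)}} = -29697 + \frac{21338}{\frac{1}{105} + 3 \cdot \frac{1}{158} \frac{1}{-142} \left(-158 + 143\right)} = -29697 + \frac{21338}{\frac{1}{105} + 3 \cdot \frac{1}{158} \left(- \frac{1}{142}\right) \left(-15\right)} = -29697 + \frac{21338}{\frac{1}{105} + \frac{45}{22436}} = -29697 + \frac{21338}{\frac{27161}{2355780}} = -29697 + 21338 \cdot \frac{2355780}{27161} = -29697 + \frac{50267633640}{27161} = \frac{49461033423}{27161}$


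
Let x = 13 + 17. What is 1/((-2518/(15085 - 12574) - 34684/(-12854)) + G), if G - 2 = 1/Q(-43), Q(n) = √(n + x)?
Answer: 12512050807582170/46498929057002509 + 260441402410809*I*√13/46498929057002509 ≈ 0.26908 + 0.020195*I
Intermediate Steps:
x = 30
Q(n) = √(30 + n) (Q(n) = √(n + 30) = √(30 + n))
G = 2 - I*√13/13 (G = 2 + 1/(√(30 - 43)) = 2 + 1/(√(-13)) = 2 + 1/(I*√13) = 2 - I*√13/13 ≈ 2.0 - 0.27735*I)
1/((-2518/(15085 - 12574) - 34684/(-12854)) + G) = 1/((-2518/(15085 - 12574) - 34684/(-12854)) + (2 - I*√13/13)) = 1/((-2518/2511 - 34684*(-1/12854)) + (2 - I*√13/13)) = 1/((-2518*1/2511 + 17342/6427) + (2 - I*√13/13)) = 1/((-2518/2511 + 17342/6427) + (2 - I*√13/13)) = 1/(27362576/16138197 + (2 - I*√13/13)) = 1/(59638970/16138197 - I*√13/13)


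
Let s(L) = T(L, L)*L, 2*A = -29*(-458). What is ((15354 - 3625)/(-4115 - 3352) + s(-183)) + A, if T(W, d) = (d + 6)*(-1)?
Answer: -192286979/7467 ≈ -25752.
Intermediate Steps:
T(W, d) = -6 - d (T(W, d) = (6 + d)*(-1) = -6 - d)
A = 6641 (A = (-29*(-458))/2 = (1/2)*13282 = 6641)
s(L) = L*(-6 - L) (s(L) = (-6 - L)*L = L*(-6 - L))
((15354 - 3625)/(-4115 - 3352) + s(-183)) + A = ((15354 - 3625)/(-4115 - 3352) - 1*(-183)*(6 - 183)) + 6641 = (11729/(-7467) - 1*(-183)*(-177)) + 6641 = (11729*(-1/7467) - 32391) + 6641 = (-11729/7467 - 32391) + 6641 = -241875326/7467 + 6641 = -192286979/7467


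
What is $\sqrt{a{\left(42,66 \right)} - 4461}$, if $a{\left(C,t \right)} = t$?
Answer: $i \sqrt{4395} \approx 66.295 i$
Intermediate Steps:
$\sqrt{a{\left(42,66 \right)} - 4461} = \sqrt{66 - 4461} = \sqrt{-4395} = i \sqrt{4395}$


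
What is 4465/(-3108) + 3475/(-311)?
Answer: -12188915/966588 ≈ -12.610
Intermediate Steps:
4465/(-3108) + 3475/(-311) = 4465*(-1/3108) + 3475*(-1/311) = -4465/3108 - 3475/311 = -12188915/966588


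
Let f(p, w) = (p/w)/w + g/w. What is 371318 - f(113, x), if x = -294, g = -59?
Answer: 32095225189/86436 ≈ 3.7132e+5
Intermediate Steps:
f(p, w) = -59/w + p/w² (f(p, w) = (p/w)/w - 59/w = p/w² - 59/w = -59/w + p/w²)
371318 - f(113, x) = 371318 - (113 - 59*(-294))/(-294)² = 371318 - (113 + 17346)/86436 = 371318 - 17459/86436 = 32095225189/86436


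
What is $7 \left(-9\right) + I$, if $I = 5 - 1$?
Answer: $-59$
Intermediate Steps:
$I = 4$ ($I = 5 - 1 = 4$)
$7 \left(-9\right) + I = 7 \left(-9\right) + 4 = -63 + 4 = -59$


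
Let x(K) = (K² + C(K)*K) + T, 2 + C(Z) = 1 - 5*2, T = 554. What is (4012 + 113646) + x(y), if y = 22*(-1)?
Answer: 118938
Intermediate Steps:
C(Z) = -11 (C(Z) = -2 + (1 - 5*2) = -2 + (1 - 10) = -2 - 9 = -11)
y = -22
x(K) = 554 + K² - 11*K (x(K) = (K² - 11*K) + 554 = 554 + K² - 11*K)
(4012 + 113646) + x(y) = (4012 + 113646) + (554 + (-22)² - 11*(-22)) = 117658 + (554 + 484 + 242) = 117658 + 1280 = 118938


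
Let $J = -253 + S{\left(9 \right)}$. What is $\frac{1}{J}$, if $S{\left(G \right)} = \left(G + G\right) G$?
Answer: $- \frac{1}{91} \approx -0.010989$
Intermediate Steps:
$S{\left(G \right)} = 2 G^{2}$ ($S{\left(G \right)} = 2 G G = 2 G^{2}$)
$J = -91$ ($J = -253 + 2 \cdot 9^{2} = -253 + 2 \cdot 81 = -253 + 162 = -91$)
$\frac{1}{J} = \frac{1}{-91} = - \frac{1}{91}$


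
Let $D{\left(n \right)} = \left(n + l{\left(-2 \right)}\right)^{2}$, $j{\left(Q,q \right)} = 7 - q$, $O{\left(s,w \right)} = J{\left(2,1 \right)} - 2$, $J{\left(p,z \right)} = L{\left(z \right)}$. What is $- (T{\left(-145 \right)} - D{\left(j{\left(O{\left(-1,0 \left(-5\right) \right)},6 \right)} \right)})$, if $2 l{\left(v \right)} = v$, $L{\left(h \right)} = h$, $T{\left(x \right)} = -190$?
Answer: $190$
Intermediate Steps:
$J{\left(p,z \right)} = z$
$l{\left(v \right)} = \frac{v}{2}$
$O{\left(s,w \right)} = -1$ ($O{\left(s,w \right)} = 1 - 2 = -1$)
$D{\left(n \right)} = \left(-1 + n\right)^{2}$ ($D{\left(n \right)} = \left(n + \frac{1}{2} \left(-2\right)\right)^{2} = \left(n - 1\right)^{2} = \left(-1 + n\right)^{2}$)
$- (T{\left(-145 \right)} - D{\left(j{\left(O{\left(-1,0 \left(-5\right) \right)},6 \right)} \right)}) = - (-190 - \left(-1 + \left(7 - 6\right)\right)^{2}) = - (-190 - \left(-1 + 1\right)^{2}) = - (-190 - 0^{2}) = - (-190 - 0) = - (-190 + 0) = \left(-1\right) \left(-190\right) = 190$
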